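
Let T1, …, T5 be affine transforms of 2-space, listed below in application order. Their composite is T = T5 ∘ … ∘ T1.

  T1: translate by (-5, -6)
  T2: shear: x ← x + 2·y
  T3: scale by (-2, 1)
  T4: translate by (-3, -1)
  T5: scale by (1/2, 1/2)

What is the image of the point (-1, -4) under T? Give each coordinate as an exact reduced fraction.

T(p) = (49/2, -11/2)

T1 translate by (-5, -6): (-1, -4) → (-6, -10)
T2 shear: x ← x + 2·y: (-6, -10) → (-26, -10)
T3 scale by (-2, 1): (-26, -10) → (52, -10)
T4 translate by (-3, -1): (52, -10) → (49, -11)
T5 scale by (1/2, 1/2): (49, -11) → (49/2, -11/2)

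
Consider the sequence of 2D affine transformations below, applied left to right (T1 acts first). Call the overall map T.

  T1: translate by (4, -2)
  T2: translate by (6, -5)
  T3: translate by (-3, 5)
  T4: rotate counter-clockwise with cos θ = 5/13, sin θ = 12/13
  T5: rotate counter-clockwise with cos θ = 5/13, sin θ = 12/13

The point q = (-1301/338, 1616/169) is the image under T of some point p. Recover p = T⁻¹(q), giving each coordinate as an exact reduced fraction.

T1 = [1 0 4; 0 1 -2; 0 0 1]
T2·T1 = [1 0 10; 0 1 -7; 0 0 1]
T3·…·T1 = [1 0 7; 0 1 -2; 0 0 1]
T4·…·T1 = [5/13 -12/13 59/13; 12/13 5/13 74/13; 0 0 1]
T5·…·T1 = [-119/169 -120/169 -593/169; 120/169 -119/169 1078/169; 0 0 1]
det M = 1; M⁻¹ = [-119/169 120/169 -7; -120/169 -119/169 2; 0 0 1]
M⁻¹ · (-1301/338, 1616/169)ᵀ = (5/2, -2)ᵀ

p = (5/2, -2)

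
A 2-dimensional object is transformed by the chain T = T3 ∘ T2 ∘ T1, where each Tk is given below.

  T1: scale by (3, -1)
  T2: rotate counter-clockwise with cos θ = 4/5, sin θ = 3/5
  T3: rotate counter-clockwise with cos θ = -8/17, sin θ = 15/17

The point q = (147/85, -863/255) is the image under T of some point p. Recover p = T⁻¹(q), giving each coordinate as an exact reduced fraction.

T1 = [3 0 0; 0 -1 0; 0 0 1]
T2·T1 = [12/5 3/5 0; 9/5 -4/5 0; 0 0 1]
T3·…·T1 = [-231/85 36/85 0; 108/85 77/85 0; 0 0 1]
det M = -3; M⁻¹ = [-77/255 12/85 0; 36/85 77/85 0; 0 0 1]
M⁻¹ · (147/85, -863/255)ᵀ = (-1, -7/3)ᵀ

p = (-1, -7/3)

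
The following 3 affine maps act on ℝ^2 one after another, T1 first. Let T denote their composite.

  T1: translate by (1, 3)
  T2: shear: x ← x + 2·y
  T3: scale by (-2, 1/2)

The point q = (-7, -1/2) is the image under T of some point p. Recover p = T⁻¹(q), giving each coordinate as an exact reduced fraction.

T1 = [1 0 1; 0 1 3; 0 0 1]
T2·T1 = [1 2 7; 0 1 3; 0 0 1]
T3·…·T1 = [-2 -4 -14; 0 1/2 3/2; 0 0 1]
det M = -1; M⁻¹ = [-1/2 -4 -1; 0 2 -3; 0 0 1]
M⁻¹ · (-7, -1/2)ᵀ = (9/2, -4)ᵀ

p = (9/2, -4)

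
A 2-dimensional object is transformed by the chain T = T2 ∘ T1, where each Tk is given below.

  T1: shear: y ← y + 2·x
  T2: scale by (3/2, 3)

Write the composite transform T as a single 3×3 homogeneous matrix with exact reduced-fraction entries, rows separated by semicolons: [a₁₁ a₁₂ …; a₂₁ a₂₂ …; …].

T = [3/2 0 0; 6 3 0; 0 0 1]

T1 = [1 0 0; 2 1 0; 0 0 1]
T2·T1 = [3/2 0 0; 6 3 0; 0 0 1]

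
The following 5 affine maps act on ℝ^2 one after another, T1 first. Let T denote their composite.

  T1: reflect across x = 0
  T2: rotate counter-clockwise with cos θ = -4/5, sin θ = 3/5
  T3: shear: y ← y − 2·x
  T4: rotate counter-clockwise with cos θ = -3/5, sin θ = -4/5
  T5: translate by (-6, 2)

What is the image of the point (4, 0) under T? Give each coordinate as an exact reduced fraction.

T1 reflect across x = 0: (4, 0) → (-4, 0)
T2 rotate counter-clockwise with cos θ = -4/5, sin θ = 3/5: (-4, 0) → (16/5, -12/5)
T3 shear: y ← y − 2·x: (16/5, -12/5) → (16/5, -44/5)
T4 rotate counter-clockwise with cos θ = -3/5, sin θ = -4/5: (16/5, -44/5) → (-224/25, 68/25)
T5 translate by (-6, 2): (-224/25, 68/25) → (-374/25, 118/25)

T(p) = (-374/25, 118/25)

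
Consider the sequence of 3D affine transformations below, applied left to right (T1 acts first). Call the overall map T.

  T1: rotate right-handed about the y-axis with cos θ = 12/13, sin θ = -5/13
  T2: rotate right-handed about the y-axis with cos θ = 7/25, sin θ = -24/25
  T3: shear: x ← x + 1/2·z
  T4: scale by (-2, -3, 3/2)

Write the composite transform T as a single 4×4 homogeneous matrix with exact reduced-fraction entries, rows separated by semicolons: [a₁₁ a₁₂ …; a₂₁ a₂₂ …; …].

T1 = [12/13 0 -5/13 0; 0 1 0 0; 5/13 0 12/13 0; 0 0 0 1]
T2·T1 = [-36/325 0 -323/325 0; 0 1 0 0; 323/325 0 -36/325 0; 0 0 0 1]
T3·…·T1 = [251/650 0 -341/325 0; 0 1 0 0; 323/325 0 -36/325 0; 0 0 0 1]
T4·…·T1 = [-251/325 0 682/325 0; 0 -3 0 0; 969/650 0 -54/325 0; 0 0 0 1]

T = [-251/325 0 682/325 0; 0 -3 0 0; 969/650 0 -54/325 0; 0 0 0 1]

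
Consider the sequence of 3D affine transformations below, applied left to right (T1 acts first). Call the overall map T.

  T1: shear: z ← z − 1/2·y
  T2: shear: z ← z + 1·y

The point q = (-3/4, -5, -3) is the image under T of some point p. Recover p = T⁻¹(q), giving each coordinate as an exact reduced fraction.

p = (-3/4, -5, -1/2)

T1 = [1 0 0 0; 0 1 0 0; 0 -1/2 1 0; 0 0 0 1]
T2·T1 = [1 0 0 0; 0 1 0 0; 0 1/2 1 0; 0 0 0 1]
det M = 1; M⁻¹ = [1 0 0 0; 0 1 0 0; 0 -1/2 1 0; 0 0 0 1]
M⁻¹ · (-3/4, -5, -3)ᵀ = (-3/4, -5, -1/2)ᵀ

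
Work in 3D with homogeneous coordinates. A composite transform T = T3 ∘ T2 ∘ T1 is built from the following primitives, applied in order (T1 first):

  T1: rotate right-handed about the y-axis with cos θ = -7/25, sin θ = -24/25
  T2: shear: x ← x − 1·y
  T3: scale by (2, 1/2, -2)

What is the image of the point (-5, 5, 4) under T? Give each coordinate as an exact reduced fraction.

T(p) = (-372/25, 5/2, 296/25)

T1 rotate right-handed about the y-axis with cos θ = -7/25, sin θ = -24/25: (-5, 5, 4) → (-61/25, 5, -148/25)
T2 shear: x ← x − 1·y: (-61/25, 5, -148/25) → (-186/25, 5, -148/25)
T3 scale by (2, 1/2, -2): (-186/25, 5, -148/25) → (-372/25, 5/2, 296/25)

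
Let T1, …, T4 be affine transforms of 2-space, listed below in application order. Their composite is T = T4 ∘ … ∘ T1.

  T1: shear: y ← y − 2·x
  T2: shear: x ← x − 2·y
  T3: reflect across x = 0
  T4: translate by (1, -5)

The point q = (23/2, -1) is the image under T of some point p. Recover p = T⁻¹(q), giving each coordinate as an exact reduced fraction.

p = (-5/2, -1)

T1 = [1 0 0; -2 1 0; 0 0 1]
T2·T1 = [5 -2 0; -2 1 0; 0 0 1]
T3·…·T1 = [-5 2 0; -2 1 0; 0 0 1]
T4·…·T1 = [-5 2 1; -2 1 -5; 0 0 1]
det M = -1; M⁻¹ = [-1 2 11; -2 5 27; 0 0 1]
M⁻¹ · (23/2, -1)ᵀ = (-5/2, -1)ᵀ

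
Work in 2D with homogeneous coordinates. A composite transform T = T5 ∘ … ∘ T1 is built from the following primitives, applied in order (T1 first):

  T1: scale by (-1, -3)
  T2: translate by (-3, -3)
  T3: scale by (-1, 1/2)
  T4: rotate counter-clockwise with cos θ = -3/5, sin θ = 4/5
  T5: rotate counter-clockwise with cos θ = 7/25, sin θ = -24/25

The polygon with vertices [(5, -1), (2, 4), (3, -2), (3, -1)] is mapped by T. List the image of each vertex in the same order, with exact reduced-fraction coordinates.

image vertices: (24/5, 32/5), (9, -1/2), (12/5, 57/10), (18/5, 24/5)

T1 scale by (-1, -3): (5, -1) → (-5, 3); (2, 4) → (-2, -12); (3, -2) → (-3, 6); (3, -1) → (-3, 3)
T2 translate by (-3, -3): (-5, 3) → (-8, 0); (-2, -12) → (-5, -15); (-3, 6) → (-6, 3); (-3, 3) → (-6, 0)
T3 scale by (-1, 1/2): (-8, 0) → (8, 0); (-5, -15) → (5, -15/2); (-6, 3) → (6, 3/2); (-6, 0) → (6, 0)
T4 rotate counter-clockwise with cos θ = -3/5, sin θ = 4/5: (8, 0) → (-24/5, 32/5); (5, -15/2) → (3, 17/2); (6, 3/2) → (-24/5, 39/10); (6, 0) → (-18/5, 24/5)
T5 rotate counter-clockwise with cos θ = 7/25, sin θ = -24/25: (-24/5, 32/5) → (24/5, 32/5); (3, 17/2) → (9, -1/2); (-24/5, 39/10) → (12/5, 57/10); (-18/5, 24/5) → (18/5, 24/5)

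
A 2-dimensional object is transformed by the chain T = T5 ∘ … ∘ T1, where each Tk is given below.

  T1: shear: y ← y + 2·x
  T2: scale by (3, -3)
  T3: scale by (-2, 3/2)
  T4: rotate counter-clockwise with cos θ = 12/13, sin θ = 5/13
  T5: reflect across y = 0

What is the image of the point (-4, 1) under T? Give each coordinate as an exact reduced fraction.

T1 shear: y ← y + 2·x: (-4, 1) → (-4, -7)
T2 scale by (3, -3): (-4, -7) → (-12, 21)
T3 scale by (-2, 3/2): (-12, 21) → (24, 63/2)
T4 rotate counter-clockwise with cos θ = 12/13, sin θ = 5/13: (24, 63/2) → (261/26, 498/13)
T5 reflect across y = 0: (261/26, 498/13) → (261/26, -498/13)

T(p) = (261/26, -498/13)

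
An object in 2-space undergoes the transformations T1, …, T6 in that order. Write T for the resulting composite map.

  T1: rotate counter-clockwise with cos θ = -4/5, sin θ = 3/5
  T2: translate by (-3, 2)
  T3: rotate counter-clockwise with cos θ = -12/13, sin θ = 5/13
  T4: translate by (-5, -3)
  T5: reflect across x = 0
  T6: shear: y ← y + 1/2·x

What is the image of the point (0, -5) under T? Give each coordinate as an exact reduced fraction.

T(p) = (95/13, -127/26)

T1 rotate counter-clockwise with cos θ = -4/5, sin θ = 3/5: (0, -5) → (3, 4)
T2 translate by (-3, 2): (3, 4) → (0, 6)
T3 rotate counter-clockwise with cos θ = -12/13, sin θ = 5/13: (0, 6) → (-30/13, -72/13)
T4 translate by (-5, -3): (-30/13, -72/13) → (-95/13, -111/13)
T5 reflect across x = 0: (-95/13, -111/13) → (95/13, -111/13)
T6 shear: y ← y + 1/2·x: (95/13, -111/13) → (95/13, -127/26)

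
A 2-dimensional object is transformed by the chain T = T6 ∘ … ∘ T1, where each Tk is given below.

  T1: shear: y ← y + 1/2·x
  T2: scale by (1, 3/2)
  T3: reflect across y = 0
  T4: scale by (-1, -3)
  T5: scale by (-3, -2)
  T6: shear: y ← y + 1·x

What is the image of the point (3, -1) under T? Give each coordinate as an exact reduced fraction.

T(p) = (9, 9/2)

T1 shear: y ← y + 1/2·x: (3, -1) → (3, 1/2)
T2 scale by (1, 3/2): (3, 1/2) → (3, 3/4)
T3 reflect across y = 0: (3, 3/4) → (3, -3/4)
T4 scale by (-1, -3): (3, -3/4) → (-3, 9/4)
T5 scale by (-3, -2): (-3, 9/4) → (9, -9/2)
T6 shear: y ← y + 1·x: (9, -9/2) → (9, 9/2)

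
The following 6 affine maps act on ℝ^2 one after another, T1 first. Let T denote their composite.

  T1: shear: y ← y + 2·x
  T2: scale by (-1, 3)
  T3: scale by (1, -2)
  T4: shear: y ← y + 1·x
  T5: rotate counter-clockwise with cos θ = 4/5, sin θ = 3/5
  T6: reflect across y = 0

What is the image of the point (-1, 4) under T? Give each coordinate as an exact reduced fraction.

T1 shear: y ← y + 2·x: (-1, 4) → (-1, 2)
T2 scale by (-1, 3): (-1, 2) → (1, 6)
T3 scale by (1, -2): (1, 6) → (1, -12)
T4 shear: y ← y + 1·x: (1, -12) → (1, -11)
T5 rotate counter-clockwise with cos θ = 4/5, sin θ = 3/5: (1, -11) → (37/5, -41/5)
T6 reflect across y = 0: (37/5, -41/5) → (37/5, 41/5)

T(p) = (37/5, 41/5)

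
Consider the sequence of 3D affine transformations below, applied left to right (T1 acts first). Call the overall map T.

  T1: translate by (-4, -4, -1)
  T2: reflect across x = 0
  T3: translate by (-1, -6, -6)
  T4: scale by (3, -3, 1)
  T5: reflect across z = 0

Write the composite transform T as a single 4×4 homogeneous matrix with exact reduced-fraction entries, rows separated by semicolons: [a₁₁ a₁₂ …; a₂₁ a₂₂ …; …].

T1 = [1 0 0 -4; 0 1 0 -4; 0 0 1 -1; 0 0 0 1]
T2·T1 = [-1 0 0 4; 0 1 0 -4; 0 0 1 -1; 0 0 0 1]
T3·…·T1 = [-1 0 0 3; 0 1 0 -10; 0 0 1 -7; 0 0 0 1]
T4·…·T1 = [-3 0 0 9; 0 -3 0 30; 0 0 1 -7; 0 0 0 1]
T5·…·T1 = [-3 0 0 9; 0 -3 0 30; 0 0 -1 7; 0 0 0 1]

T = [-3 0 0 9; 0 -3 0 30; 0 0 -1 7; 0 0 0 1]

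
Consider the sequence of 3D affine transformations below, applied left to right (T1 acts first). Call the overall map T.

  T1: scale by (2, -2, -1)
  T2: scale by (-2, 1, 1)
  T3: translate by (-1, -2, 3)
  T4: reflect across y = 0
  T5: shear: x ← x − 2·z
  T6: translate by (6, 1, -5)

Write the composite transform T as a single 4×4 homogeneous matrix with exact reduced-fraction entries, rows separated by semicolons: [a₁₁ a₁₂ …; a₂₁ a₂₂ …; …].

T1 = [2 0 0 0; 0 -2 0 0; 0 0 -1 0; 0 0 0 1]
T2·T1 = [-4 0 0 0; 0 -2 0 0; 0 0 -1 0; 0 0 0 1]
T3·…·T1 = [-4 0 0 -1; 0 -2 0 -2; 0 0 -1 3; 0 0 0 1]
T4·…·T1 = [-4 0 0 -1; 0 2 0 2; 0 0 -1 3; 0 0 0 1]
T5·…·T1 = [-4 0 2 -7; 0 2 0 2; 0 0 -1 3; 0 0 0 1]
T6·…·T1 = [-4 0 2 -1; 0 2 0 3; 0 0 -1 -2; 0 0 0 1]

T = [-4 0 2 -1; 0 2 0 3; 0 0 -1 -2; 0 0 0 1]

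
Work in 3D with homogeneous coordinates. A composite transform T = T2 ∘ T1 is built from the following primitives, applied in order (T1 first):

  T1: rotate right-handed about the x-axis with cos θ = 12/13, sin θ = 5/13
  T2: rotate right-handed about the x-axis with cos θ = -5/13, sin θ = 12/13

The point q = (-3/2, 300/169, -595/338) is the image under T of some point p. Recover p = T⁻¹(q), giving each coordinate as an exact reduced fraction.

T1 = [1 0 0 0; 0 12/13 -5/13 0; 0 5/13 12/13 0; 0 0 0 1]
T2·T1 = [1 0 0 0; 0 -120/169 -119/169 0; 0 119/169 -120/169 0; 0 0 0 1]
det M = 1; M⁻¹ = [1 0 0 0; 0 -120/169 119/169 0; 0 -119/169 -120/169 0; 0 0 0 1]
M⁻¹ · (-3/2, 300/169, -595/338)ᵀ = (-3/2, -5/2, 0)ᵀ

p = (-3/2, -5/2, 0)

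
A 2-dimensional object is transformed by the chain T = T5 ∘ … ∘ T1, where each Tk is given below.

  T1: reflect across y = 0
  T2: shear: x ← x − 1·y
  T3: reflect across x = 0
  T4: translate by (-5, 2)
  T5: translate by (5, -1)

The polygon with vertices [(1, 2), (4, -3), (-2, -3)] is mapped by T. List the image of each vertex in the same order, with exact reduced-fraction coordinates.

T1 reflect across y = 0: (1, 2) → (1, -2); (4, -3) → (4, 3); (-2, -3) → (-2, 3)
T2 shear: x ← x − 1·y: (1, -2) → (3, -2); (4, 3) → (1, 3); (-2, 3) → (-5, 3)
T3 reflect across x = 0: (3, -2) → (-3, -2); (1, 3) → (-1, 3); (-5, 3) → (5, 3)
T4 translate by (-5, 2): (-3, -2) → (-8, 0); (-1, 3) → (-6, 5); (5, 3) → (0, 5)
T5 translate by (5, -1): (-8, 0) → (-3, -1); (-6, 5) → (-1, 4); (0, 5) → (5, 4)

image vertices: (-3, -1), (-1, 4), (5, 4)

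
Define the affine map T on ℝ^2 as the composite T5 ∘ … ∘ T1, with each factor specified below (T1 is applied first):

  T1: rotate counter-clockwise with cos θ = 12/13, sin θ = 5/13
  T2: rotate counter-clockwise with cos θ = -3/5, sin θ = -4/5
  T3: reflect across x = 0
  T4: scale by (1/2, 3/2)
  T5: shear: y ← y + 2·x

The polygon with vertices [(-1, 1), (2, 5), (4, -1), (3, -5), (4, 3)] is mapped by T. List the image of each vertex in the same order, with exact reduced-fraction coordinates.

image vertices: (-79/130, -17/130), (-283/130, -592/65), (127/130, -227/65), (363/130, 399/130), (-25/26, -115/13)

T1 rotate counter-clockwise with cos θ = 12/13, sin θ = 5/13: (-1, 1) → (-17/13, 7/13); (2, 5) → (-1/13, 70/13); (4, -1) → (53/13, 8/13); (3, -5) → (61/13, -45/13); (4, 3) → (33/13, 56/13)
T2 rotate counter-clockwise with cos θ = -3/5, sin θ = -4/5: (-17/13, 7/13) → (79/65, 47/65); (-1/13, 70/13) → (283/65, -206/65); (53/13, 8/13) → (-127/65, -236/65); (61/13, -45/13) → (-363/65, -109/65); (33/13, 56/13) → (25/13, -60/13)
T3 reflect across x = 0: (79/65, 47/65) → (-79/65, 47/65); (283/65, -206/65) → (-283/65, -206/65); (-127/65, -236/65) → (127/65, -236/65); (-363/65, -109/65) → (363/65, -109/65); (25/13, -60/13) → (-25/13, -60/13)
T4 scale by (1/2, 3/2): (-79/65, 47/65) → (-79/130, 141/130); (-283/65, -206/65) → (-283/130, -309/65); (127/65, -236/65) → (127/130, -354/65); (363/65, -109/65) → (363/130, -327/130); (-25/13, -60/13) → (-25/26, -90/13)
T5 shear: y ← y + 2·x: (-79/130, 141/130) → (-79/130, -17/130); (-283/130, -309/65) → (-283/130, -592/65); (127/130, -354/65) → (127/130, -227/65); (363/130, -327/130) → (363/130, 399/130); (-25/26, -90/13) → (-25/26, -115/13)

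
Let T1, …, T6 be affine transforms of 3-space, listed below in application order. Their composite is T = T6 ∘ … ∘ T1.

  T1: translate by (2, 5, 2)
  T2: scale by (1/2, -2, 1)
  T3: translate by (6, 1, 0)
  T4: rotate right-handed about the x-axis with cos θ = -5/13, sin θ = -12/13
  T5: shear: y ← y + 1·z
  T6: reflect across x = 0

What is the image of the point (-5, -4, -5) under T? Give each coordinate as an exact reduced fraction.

T(p) = (-9/2, -4/13, 27/13)

T1 translate by (2, 5, 2): (-5, -4, -5) → (-3, 1, -3)
T2 scale by (1/2, -2, 1): (-3, 1, -3) → (-3/2, -2, -3)
T3 translate by (6, 1, 0): (-3/2, -2, -3) → (9/2, -1, -3)
T4 rotate right-handed about the x-axis with cos θ = -5/13, sin θ = -12/13: (9/2, -1, -3) → (9/2, -31/13, 27/13)
T5 shear: y ← y + 1·z: (9/2, -31/13, 27/13) → (9/2, -4/13, 27/13)
T6 reflect across x = 0: (9/2, -4/13, 27/13) → (-9/2, -4/13, 27/13)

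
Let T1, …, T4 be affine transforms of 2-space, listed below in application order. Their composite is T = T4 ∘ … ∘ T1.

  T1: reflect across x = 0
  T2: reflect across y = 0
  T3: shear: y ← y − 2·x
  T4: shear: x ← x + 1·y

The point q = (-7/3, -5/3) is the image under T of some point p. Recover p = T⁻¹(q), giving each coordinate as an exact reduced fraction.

p = (2/3, 3)

T1 = [-1 0 0; 0 1 0; 0 0 1]
T2·T1 = [-1 0 0; 0 -1 0; 0 0 1]
T3·…·T1 = [-1 0 0; 2 -1 0; 0 0 1]
T4·…·T1 = [1 -1 0; 2 -1 0; 0 0 1]
det M = 1; M⁻¹ = [-1 1 0; -2 1 0; 0 0 1]
M⁻¹ · (-7/3, -5/3)ᵀ = (2/3, 3)ᵀ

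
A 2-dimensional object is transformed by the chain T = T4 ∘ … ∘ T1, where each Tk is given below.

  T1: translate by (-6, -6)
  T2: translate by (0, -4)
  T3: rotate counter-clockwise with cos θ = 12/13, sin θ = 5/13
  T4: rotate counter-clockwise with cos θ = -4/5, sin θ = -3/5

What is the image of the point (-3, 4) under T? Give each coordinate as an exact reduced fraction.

T(p) = (-3/5, 54/5)

T1 translate by (-6, -6): (-3, 4) → (-9, -2)
T2 translate by (0, -4): (-9, -2) → (-9, -6)
T3 rotate counter-clockwise with cos θ = 12/13, sin θ = 5/13: (-9, -6) → (-6, -9)
T4 rotate counter-clockwise with cos θ = -4/5, sin θ = -3/5: (-6, -9) → (-3/5, 54/5)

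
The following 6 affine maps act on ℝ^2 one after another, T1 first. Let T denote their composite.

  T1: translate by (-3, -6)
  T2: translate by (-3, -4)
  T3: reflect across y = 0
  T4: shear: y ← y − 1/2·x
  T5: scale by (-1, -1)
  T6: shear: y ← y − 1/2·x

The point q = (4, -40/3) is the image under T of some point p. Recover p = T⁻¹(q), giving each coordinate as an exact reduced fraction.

T1 = [1 0 -3; 0 1 -6; 0 0 1]
T2·T1 = [1 0 -6; 0 1 -10; 0 0 1]
T3·…·T1 = [1 0 -6; 0 -1 10; 0 0 1]
T4·…·T1 = [1 0 -6; -1/2 -1 13; 0 0 1]
T5·…·T1 = [-1 0 6; 1/2 1 -13; 0 0 1]
T6·…·T1 = [-1 0 6; 1 1 -16; 0 0 1]
det M = -1; M⁻¹ = [-1 0 6; 1 1 10; 0 0 1]
M⁻¹ · (4, -40/3)ᵀ = (2, 2/3)ᵀ

p = (2, 2/3)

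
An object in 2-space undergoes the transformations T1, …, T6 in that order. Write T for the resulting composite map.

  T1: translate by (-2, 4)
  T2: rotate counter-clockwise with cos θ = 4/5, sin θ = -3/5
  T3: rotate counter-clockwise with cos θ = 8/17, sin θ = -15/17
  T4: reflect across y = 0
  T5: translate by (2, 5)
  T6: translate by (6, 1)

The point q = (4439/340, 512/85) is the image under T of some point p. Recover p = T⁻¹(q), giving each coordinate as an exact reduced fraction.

T1 = [1 0 -2; 0 1 4; 0 0 1]
T2·T1 = [4/5 3/5 4/5; -3/5 4/5 22/5; 0 0 1]
T3·…·T1 = [-13/85 84/85 362/85; -84/85 -13/85 116/85; 0 0 1]
T4·…·T1 = [-13/85 84/85 362/85; 84/85 13/85 -116/85; 0 0 1]
T5·…·T1 = [-13/85 84/85 532/85; 84/85 13/85 309/85; 0 0 1]
T6·…·T1 = [-13/85 84/85 1042/85; 84/85 13/85 394/85; 0 0 1]
det M = -1; M⁻¹ = [-13/85 84/85 -46/17; 84/85 13/85 -218/17; 0 0 1]
M⁻¹ · (4439/340, 512/85)ᵀ = (5/4, 1)ᵀ

p = (5/4, 1)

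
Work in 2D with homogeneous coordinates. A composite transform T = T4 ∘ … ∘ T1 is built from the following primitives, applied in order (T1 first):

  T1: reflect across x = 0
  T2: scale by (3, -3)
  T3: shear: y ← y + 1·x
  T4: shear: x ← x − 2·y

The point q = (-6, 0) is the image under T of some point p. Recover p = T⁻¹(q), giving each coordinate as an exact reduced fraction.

T1 = [-1 0 0; 0 1 0; 0 0 1]
T2·T1 = [-3 0 0; 0 -3 0; 0 0 1]
T3·…·T1 = [-3 0 0; -3 -3 0; 0 0 1]
T4·…·T1 = [3 6 0; -3 -3 0; 0 0 1]
det M = 9; M⁻¹ = [-1/3 -2/3 0; 1/3 1/3 0; 0 0 1]
M⁻¹ · (-6, 0)ᵀ = (2, -2)ᵀ

p = (2, -2)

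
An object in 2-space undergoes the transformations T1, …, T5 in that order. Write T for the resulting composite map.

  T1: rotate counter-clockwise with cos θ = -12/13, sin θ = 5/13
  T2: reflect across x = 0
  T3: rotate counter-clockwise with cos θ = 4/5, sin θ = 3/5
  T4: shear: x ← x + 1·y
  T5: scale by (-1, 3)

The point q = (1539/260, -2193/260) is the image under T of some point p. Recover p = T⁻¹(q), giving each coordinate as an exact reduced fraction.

T1 = [-12/13 -5/13 0; 5/13 -12/13 0; 0 0 1]
T2·T1 = [12/13 5/13 0; 5/13 -12/13 0; 0 0 1]
T3·…·T1 = [33/65 56/65 0; 56/65 -33/65 0; 0 0 1]
T4·…·T1 = [89/65 23/65 0; 56/65 -33/65 0; 0 0 1]
T5·…·T1 = [-89/65 -23/65 0; 168/65 -99/65 0; 0 0 1]
det M = 3; M⁻¹ = [-33/65 23/195 0; -56/65 -89/195 0; 0 0 1]
M⁻¹ · (1539/260, -2193/260)ᵀ = (-4, -5/4)ᵀ

p = (-4, -5/4)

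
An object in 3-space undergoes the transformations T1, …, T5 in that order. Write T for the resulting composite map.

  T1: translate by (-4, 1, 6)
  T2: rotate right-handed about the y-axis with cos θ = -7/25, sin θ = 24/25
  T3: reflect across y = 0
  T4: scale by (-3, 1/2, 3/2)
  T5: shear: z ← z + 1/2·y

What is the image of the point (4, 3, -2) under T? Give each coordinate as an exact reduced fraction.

T1 translate by (-4, 1, 6): (4, 3, -2) → (0, 4, 4)
T2 rotate right-handed about the y-axis with cos θ = -7/25, sin θ = 24/25: (0, 4, 4) → (96/25, 4, -28/25)
T3 reflect across y = 0: (96/25, 4, -28/25) → (96/25, -4, -28/25)
T4 scale by (-3, 1/2, 3/2): (96/25, -4, -28/25) → (-288/25, -2, -42/25)
T5 shear: z ← z + 1/2·y: (-288/25, -2, -42/25) → (-288/25, -2, -67/25)

T(p) = (-288/25, -2, -67/25)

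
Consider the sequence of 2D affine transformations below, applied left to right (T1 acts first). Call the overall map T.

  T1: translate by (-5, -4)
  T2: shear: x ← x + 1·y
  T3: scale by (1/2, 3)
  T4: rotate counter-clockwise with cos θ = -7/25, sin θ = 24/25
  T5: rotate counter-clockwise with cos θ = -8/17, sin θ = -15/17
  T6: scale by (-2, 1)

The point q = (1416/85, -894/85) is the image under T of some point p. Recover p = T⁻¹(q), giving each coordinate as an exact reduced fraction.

T1 = [1 0 -5; 0 1 -4; 0 0 1]
T2·T1 = [1 1 -9; 0 1 -4; 0 0 1]
T3·…·T1 = [1/2 1/2 -9/2; 0 3 -12; 0 0 1]
T4·…·T1 = [-7/50 -151/50 639/50; 12/25 -9/25 -24/25; 0 0 1]
T5·…·T1 = [208/425 469/425 -2916/425; -87/850 2409/850 -9201/850; 0 0 1]
T6·…·T1 = [-416/425 -938/425 5832/425; -87/850 2409/850 -9201/850; 0 0 1]
det M = -3; M⁻¹ = [-803/850 -938/1275 5; -29/850 416/1275 4; 0 0 1]
M⁻¹ · (1416/85, -894/85)ᵀ = (-3, 0)ᵀ

p = (-3, 0)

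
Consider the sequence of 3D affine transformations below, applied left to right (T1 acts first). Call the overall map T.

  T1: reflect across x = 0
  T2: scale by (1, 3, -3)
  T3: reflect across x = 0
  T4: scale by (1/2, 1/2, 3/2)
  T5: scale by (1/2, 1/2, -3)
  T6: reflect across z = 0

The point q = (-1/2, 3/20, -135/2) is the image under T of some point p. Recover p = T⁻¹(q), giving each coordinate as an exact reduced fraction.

T1 = [-1 0 0 0; 0 1 0 0; 0 0 1 0; 0 0 0 1]
T2·T1 = [-1 0 0 0; 0 3 0 0; 0 0 -3 0; 0 0 0 1]
T3·…·T1 = [1 0 0 0; 0 3 0 0; 0 0 -3 0; 0 0 0 1]
T4·…·T1 = [1/2 0 0 0; 0 3/2 0 0; 0 0 -9/2 0; 0 0 0 1]
T5·…·T1 = [1/4 0 0 0; 0 3/4 0 0; 0 0 27/2 0; 0 0 0 1]
T6·…·T1 = [1/4 0 0 0; 0 3/4 0 0; 0 0 -27/2 0; 0 0 0 1]
det M = -81/32; M⁻¹ = [4 0 0 0; 0 4/3 0 0; 0 0 -2/27 0; 0 0 0 1]
M⁻¹ · (-1/2, 3/20, -135/2)ᵀ = (-2, 1/5, 5)ᵀ

p = (-2, 1/5, 5)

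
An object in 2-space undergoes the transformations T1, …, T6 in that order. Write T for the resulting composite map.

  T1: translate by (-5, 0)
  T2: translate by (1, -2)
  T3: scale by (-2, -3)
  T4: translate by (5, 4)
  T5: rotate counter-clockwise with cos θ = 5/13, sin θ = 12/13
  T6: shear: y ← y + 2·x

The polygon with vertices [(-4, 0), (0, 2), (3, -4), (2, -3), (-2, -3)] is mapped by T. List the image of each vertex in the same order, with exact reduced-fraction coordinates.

image vertices: (-15/13, 272/13), (17/13, 210/13), (-229/13, -264/13), (-183/13, -163/13), (-11, 1)

T1 translate by (-5, 0): (-4, 0) → (-9, 0); (0, 2) → (-5, 2); (3, -4) → (-2, -4); (2, -3) → (-3, -3); (-2, -3) → (-7, -3)
T2 translate by (1, -2): (-9, 0) → (-8, -2); (-5, 2) → (-4, 0); (-2, -4) → (-1, -6); (-3, -3) → (-2, -5); (-7, -3) → (-6, -5)
T3 scale by (-2, -3): (-8, -2) → (16, 6); (-4, 0) → (8, 0); (-1, -6) → (2, 18); (-2, -5) → (4, 15); (-6, -5) → (12, 15)
T4 translate by (5, 4): (16, 6) → (21, 10); (8, 0) → (13, 4); (2, 18) → (7, 22); (4, 15) → (9, 19); (12, 15) → (17, 19)
T5 rotate counter-clockwise with cos θ = 5/13, sin θ = 12/13: (21, 10) → (-15/13, 302/13); (13, 4) → (17/13, 176/13); (7, 22) → (-229/13, 194/13); (9, 19) → (-183/13, 203/13); (17, 19) → (-11, 23)
T6 shear: y ← y + 2·x: (-15/13, 302/13) → (-15/13, 272/13); (17/13, 176/13) → (17/13, 210/13); (-229/13, 194/13) → (-229/13, -264/13); (-183/13, 203/13) → (-183/13, -163/13); (-11, 23) → (-11, 1)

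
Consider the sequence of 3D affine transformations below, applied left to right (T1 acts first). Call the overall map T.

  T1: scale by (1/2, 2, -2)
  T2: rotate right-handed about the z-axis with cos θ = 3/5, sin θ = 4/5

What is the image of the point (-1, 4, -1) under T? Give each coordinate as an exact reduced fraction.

T(p) = (-67/10, 22/5, 2)

T1 scale by (1/2, 2, -2): (-1, 4, -1) → (-1/2, 8, 2)
T2 rotate right-handed about the z-axis with cos θ = 3/5, sin θ = 4/5: (-1/2, 8, 2) → (-67/10, 22/5, 2)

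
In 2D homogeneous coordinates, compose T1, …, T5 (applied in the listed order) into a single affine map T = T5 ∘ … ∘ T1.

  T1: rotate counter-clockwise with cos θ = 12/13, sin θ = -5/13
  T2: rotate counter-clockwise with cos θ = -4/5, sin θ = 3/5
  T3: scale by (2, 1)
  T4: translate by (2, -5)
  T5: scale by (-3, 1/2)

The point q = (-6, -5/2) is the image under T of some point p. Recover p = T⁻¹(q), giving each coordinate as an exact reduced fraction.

p = (0, 0)

T1 = [12/13 5/13 0; -5/13 12/13 0; 0 0 1]
T2·T1 = [-33/65 -56/65 0; 56/65 -33/65 0; 0 0 1]
T3·…·T1 = [-66/65 -112/65 0; 56/65 -33/65 0; 0 0 1]
T4·…·T1 = [-66/65 -112/65 2; 56/65 -33/65 -5; 0 0 1]
T5·…·T1 = [198/65 336/65 -6; 28/65 -33/130 -5/2; 0 0 1]
det M = -3; M⁻¹ = [11/130 112/65 313/65; 28/195 -66/65 -109/65; 0 0 1]
M⁻¹ · (-6, -5/2)ᵀ = (0, 0)ᵀ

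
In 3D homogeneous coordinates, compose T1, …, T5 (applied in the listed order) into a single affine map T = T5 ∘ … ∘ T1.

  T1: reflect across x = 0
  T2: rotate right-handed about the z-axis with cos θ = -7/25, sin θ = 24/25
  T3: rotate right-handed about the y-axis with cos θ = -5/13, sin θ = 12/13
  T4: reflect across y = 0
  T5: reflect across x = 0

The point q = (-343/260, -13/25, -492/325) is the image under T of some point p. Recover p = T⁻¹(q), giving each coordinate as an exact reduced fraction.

p = (-1/4, -1, 9/5)

T1 = [-1 0 0 0; 0 1 0 0; 0 0 1 0; 0 0 0 1]
T2·T1 = [7/25 -24/25 0 0; -24/25 -7/25 0 0; 0 0 1 0; 0 0 0 1]
T3·…·T1 = [-7/65 24/65 12/13 0; -24/25 -7/25 0 0; -84/325 288/325 -5/13 0; 0 0 0 1]
T4·…·T1 = [-7/65 24/65 12/13 0; 24/25 7/25 0 0; -84/325 288/325 -5/13 0; 0 0 0 1]
T5·…·T1 = [7/65 -24/65 -12/13 0; 24/25 7/25 0 0; -84/325 288/325 -5/13 0; 0 0 0 1]
det M = -1; M⁻¹ = [7/65 24/25 -84/325 0; -24/65 7/25 288/325 0; -12/13 0 -5/13 0; 0 0 0 1]
M⁻¹ · (-343/260, -13/25, -492/325)ᵀ = (-1/4, -1, 9/5)ᵀ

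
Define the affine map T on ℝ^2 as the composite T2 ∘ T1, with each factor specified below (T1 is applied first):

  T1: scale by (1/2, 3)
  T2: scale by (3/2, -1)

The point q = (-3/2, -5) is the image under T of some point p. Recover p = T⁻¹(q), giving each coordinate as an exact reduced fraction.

p = (-2, 5/3)

T1 = [1/2 0 0; 0 3 0; 0 0 1]
T2·T1 = [3/4 0 0; 0 -3 0; 0 0 1]
det M = -9/4; M⁻¹ = [4/3 0 0; 0 -1/3 0; 0 0 1]
M⁻¹ · (-3/2, -5)ᵀ = (-2, 5/3)ᵀ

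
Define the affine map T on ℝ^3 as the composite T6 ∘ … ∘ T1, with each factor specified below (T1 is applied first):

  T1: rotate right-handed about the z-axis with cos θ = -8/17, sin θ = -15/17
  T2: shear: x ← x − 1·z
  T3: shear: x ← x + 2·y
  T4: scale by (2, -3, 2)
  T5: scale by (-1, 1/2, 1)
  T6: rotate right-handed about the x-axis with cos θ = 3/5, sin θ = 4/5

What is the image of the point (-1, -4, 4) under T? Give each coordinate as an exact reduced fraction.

T1 rotate right-handed about the z-axis with cos θ = -8/17, sin θ = -15/17: (-1, -4, 4) → (-52/17, 47/17, 4)
T2 shear: x ← x − 1·z: (-52/17, 47/17, 4) → (-120/17, 47/17, 4)
T3 shear: x ← x + 2·y: (-120/17, 47/17, 4) → (-26/17, 47/17, 4)
T4 scale by (2, -3, 2): (-26/17, 47/17, 4) → (-52/17, -141/17, 8)
T5 scale by (-1, 1/2, 1): (-52/17, -141/17, 8) → (52/17, -141/34, 8)
T6 rotate right-handed about the x-axis with cos θ = 3/5, sin θ = 4/5: (52/17, -141/34, 8) → (52/17, -1511/170, 126/85)

T(p) = (52/17, -1511/170, 126/85)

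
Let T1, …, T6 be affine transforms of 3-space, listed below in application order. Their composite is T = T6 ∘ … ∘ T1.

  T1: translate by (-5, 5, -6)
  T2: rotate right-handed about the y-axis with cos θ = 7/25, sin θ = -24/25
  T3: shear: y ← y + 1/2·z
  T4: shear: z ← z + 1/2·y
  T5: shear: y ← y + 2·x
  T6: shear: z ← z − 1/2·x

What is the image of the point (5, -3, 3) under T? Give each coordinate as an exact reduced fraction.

T1 translate by (-5, 5, -6): (5, -3, 3) → (0, 2, -3)
T2 rotate right-handed about the y-axis with cos θ = 7/25, sin θ = -24/25: (0, 2, -3) → (72/25, 2, -21/25)
T3 shear: y ← y + 1/2·z: (72/25, 2, -21/25) → (72/25, 79/50, -21/25)
T4 shear: z ← z + 1/2·y: (72/25, 79/50, -21/25) → (72/25, 79/50, -1/20)
T5 shear: y ← y + 2·x: (72/25, 79/50, -1/20) → (72/25, 367/50, -1/20)
T6 shear: z ← z − 1/2·x: (72/25, 367/50, -1/20) → (72/25, 367/50, -149/100)

T(p) = (72/25, 367/50, -149/100)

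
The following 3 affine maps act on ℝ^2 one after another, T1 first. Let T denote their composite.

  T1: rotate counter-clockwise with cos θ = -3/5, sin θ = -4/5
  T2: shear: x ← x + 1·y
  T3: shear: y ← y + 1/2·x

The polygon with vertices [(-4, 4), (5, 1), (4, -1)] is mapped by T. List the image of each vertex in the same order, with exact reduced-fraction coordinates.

T1 rotate counter-clockwise with cos θ = -3/5, sin θ = -4/5: (-4, 4) → (28/5, 4/5); (5, 1) → (-11/5, -23/5); (4, -1) → (-16/5, -13/5)
T2 shear: x ← x + 1·y: (28/5, 4/5) → (32/5, 4/5); (-11/5, -23/5) → (-34/5, -23/5); (-16/5, -13/5) → (-29/5, -13/5)
T3 shear: y ← y + 1/2·x: (32/5, 4/5) → (32/5, 4); (-34/5, -23/5) → (-34/5, -8); (-29/5, -13/5) → (-29/5, -11/2)

image vertices: (32/5, 4), (-34/5, -8), (-29/5, -11/2)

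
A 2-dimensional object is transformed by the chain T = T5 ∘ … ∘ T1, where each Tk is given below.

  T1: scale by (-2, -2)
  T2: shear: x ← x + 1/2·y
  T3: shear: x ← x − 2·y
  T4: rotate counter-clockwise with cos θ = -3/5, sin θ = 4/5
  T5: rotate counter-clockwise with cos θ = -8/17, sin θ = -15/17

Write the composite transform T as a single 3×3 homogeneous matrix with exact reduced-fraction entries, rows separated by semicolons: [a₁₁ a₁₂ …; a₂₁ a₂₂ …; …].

T = [-168/85 278/85 0; -26/85 -129/85 0; 0 0 1]

T1 = [-2 0 0; 0 -2 0; 0 0 1]
T2·T1 = [-2 -1 0; 0 -2 0; 0 0 1]
T3·…·T1 = [-2 3 0; 0 -2 0; 0 0 1]
T4·…·T1 = [6/5 -1/5 0; -8/5 18/5 0; 0 0 1]
T5·…·T1 = [-168/85 278/85 0; -26/85 -129/85 0; 0 0 1]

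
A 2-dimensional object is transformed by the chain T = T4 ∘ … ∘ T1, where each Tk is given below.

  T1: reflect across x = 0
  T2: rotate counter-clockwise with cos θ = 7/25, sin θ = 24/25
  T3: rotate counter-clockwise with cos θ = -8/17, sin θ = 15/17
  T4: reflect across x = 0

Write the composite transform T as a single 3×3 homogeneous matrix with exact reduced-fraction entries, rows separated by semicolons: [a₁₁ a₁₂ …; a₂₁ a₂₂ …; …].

T = [-416/425 -87/425 0; 87/425 -416/425 0; 0 0 1]

T1 = [-1 0 0; 0 1 0; 0 0 1]
T2·T1 = [-7/25 -24/25 0; -24/25 7/25 0; 0 0 1]
T3·…·T1 = [416/425 87/425 0; 87/425 -416/425 0; 0 0 1]
T4·…·T1 = [-416/425 -87/425 0; 87/425 -416/425 0; 0 0 1]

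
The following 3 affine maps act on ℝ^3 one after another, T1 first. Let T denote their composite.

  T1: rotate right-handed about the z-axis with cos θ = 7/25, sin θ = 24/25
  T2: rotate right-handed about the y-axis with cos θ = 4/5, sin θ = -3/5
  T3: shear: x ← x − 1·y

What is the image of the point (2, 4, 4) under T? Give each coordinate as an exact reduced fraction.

T(p) = (-1008/125, 76/25, 154/125)

T1 rotate right-handed about the z-axis with cos θ = 7/25, sin θ = 24/25: (2, 4, 4) → (-82/25, 76/25, 4)
T2 rotate right-handed about the y-axis with cos θ = 4/5, sin θ = -3/5: (-82/25, 76/25, 4) → (-628/125, 76/25, 154/125)
T3 shear: x ← x − 1·y: (-628/125, 76/25, 154/125) → (-1008/125, 76/25, 154/125)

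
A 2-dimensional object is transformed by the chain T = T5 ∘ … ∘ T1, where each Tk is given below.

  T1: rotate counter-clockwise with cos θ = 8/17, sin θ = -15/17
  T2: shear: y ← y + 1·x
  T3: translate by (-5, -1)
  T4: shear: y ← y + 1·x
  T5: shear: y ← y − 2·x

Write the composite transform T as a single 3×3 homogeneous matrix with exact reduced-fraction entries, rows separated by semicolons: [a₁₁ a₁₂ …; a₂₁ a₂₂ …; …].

T1 = [8/17 15/17 0; -15/17 8/17 0; 0 0 1]
T2·T1 = [8/17 15/17 0; -7/17 23/17 0; 0 0 1]
T3·…·T1 = [8/17 15/17 -5; -7/17 23/17 -1; 0 0 1]
T4·…·T1 = [8/17 15/17 -5; 1/17 38/17 -6; 0 0 1]
T5·…·T1 = [8/17 15/17 -5; -15/17 8/17 4; 0 0 1]

T = [8/17 15/17 -5; -15/17 8/17 4; 0 0 1]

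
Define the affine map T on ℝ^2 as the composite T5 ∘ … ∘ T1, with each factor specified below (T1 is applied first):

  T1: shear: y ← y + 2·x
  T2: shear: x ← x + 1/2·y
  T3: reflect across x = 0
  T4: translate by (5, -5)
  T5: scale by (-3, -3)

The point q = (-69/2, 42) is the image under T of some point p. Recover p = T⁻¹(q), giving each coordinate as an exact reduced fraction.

T1 = [1 0 0; 2 1 0; 0 0 1]
T2·T1 = [2 1/2 0; 2 1 0; 0 0 1]
T3·…·T1 = [-2 -1/2 0; 2 1 0; 0 0 1]
T4·…·T1 = [-2 -1/2 5; 2 1 -5; 0 0 1]
T5·…·T1 = [6 3/2 -15; -6 -3 15; 0 0 1]
det M = -9; M⁻¹ = [1/3 1/6 5/2; -2/3 -2/3 0; 0 0 1]
M⁻¹ · (-69/2, 42)ᵀ = (-2, -5)ᵀ

p = (-2, -5)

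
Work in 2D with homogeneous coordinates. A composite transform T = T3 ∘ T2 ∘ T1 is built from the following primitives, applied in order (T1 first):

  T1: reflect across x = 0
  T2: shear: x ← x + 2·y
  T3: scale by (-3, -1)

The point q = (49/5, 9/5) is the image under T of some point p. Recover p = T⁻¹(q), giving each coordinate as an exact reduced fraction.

T1 = [-1 0 0; 0 1 0; 0 0 1]
T2·T1 = [-1 2 0; 0 1 0; 0 0 1]
T3·…·T1 = [3 -6 0; 0 -1 0; 0 0 1]
det M = -3; M⁻¹ = [1/3 -2 0; 0 -1 0; 0 0 1]
M⁻¹ · (49/5, 9/5)ᵀ = (-1/3, -9/5)ᵀ

p = (-1/3, -9/5)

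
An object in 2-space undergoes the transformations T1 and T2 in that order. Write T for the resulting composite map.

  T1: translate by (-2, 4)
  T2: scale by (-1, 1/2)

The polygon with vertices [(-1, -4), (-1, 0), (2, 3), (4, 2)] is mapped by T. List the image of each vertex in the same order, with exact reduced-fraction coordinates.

image vertices: (3, 0), (3, 2), (0, 7/2), (-2, 3)

T1 translate by (-2, 4): (-1, -4) → (-3, 0); (-1, 0) → (-3, 4); (2, 3) → (0, 7); (4, 2) → (2, 6)
T2 scale by (-1, 1/2): (-3, 0) → (3, 0); (-3, 4) → (3, 2); (0, 7) → (0, 7/2); (2, 6) → (-2, 3)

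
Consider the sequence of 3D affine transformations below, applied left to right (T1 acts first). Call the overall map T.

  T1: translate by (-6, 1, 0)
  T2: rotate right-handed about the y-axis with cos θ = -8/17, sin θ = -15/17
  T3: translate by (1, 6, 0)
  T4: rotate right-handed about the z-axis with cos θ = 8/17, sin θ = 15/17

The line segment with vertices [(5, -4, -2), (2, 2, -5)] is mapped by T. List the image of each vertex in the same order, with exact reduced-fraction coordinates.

T1 translate by (-6, 1, 0): (5, -4, -2) → (-1, -3, -2); (2, 2, -5) → (-4, 3, -5)
T2 rotate right-handed about the y-axis with cos θ = -8/17, sin θ = -15/17: (-1, -3, -2) → (38/17, -3, 1/17); (-4, 3, -5) → (107/17, 3, -20/17)
T3 translate by (1, 6, 0): (38/17, -3, 1/17) → (55/17, 3, 1/17); (107/17, 3, -20/17) → (124/17, 9, -20/17)
T4 rotate right-handed about the z-axis with cos θ = 8/17, sin θ = 15/17: (55/17, 3, 1/17) → (-325/289, 1233/289, 1/17); (124/17, 9, -20/17) → (-1303/289, 3084/289, -20/17)

image vertices: (-325/289, 1233/289, 1/17), (-1303/289, 3084/289, -20/17)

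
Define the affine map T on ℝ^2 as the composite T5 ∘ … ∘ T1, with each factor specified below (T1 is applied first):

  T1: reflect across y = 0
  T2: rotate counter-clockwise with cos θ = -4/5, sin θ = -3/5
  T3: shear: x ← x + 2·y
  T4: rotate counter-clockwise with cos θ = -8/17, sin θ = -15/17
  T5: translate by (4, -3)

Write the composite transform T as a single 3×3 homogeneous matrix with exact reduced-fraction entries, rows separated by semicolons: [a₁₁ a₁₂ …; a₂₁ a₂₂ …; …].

T = [7/17 4/17 4; 174/85 -107/85 -3; 0 0 1]

T1 = [1 0 0; 0 -1 0; 0 0 1]
T2·T1 = [-4/5 -3/5 0; -3/5 4/5 0; 0 0 1]
T3·…·T1 = [-2 1 0; -3/5 4/5 0; 0 0 1]
T4·…·T1 = [7/17 4/17 0; 174/85 -107/85 0; 0 0 1]
T5·…·T1 = [7/17 4/17 4; 174/85 -107/85 -3; 0 0 1]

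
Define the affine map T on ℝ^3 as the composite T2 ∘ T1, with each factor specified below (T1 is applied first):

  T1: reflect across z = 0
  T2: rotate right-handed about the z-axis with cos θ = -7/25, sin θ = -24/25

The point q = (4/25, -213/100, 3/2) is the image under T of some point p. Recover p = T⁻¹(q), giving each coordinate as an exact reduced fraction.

T1 = [1 0 0 0; 0 1 0 0; 0 0 -1 0; 0 0 0 1]
T2·T1 = [-7/25 24/25 0 0; -24/25 -7/25 0 0; 0 0 -1 0; 0 0 0 1]
det M = -1; M⁻¹ = [-7/25 -24/25 0 0; 24/25 -7/25 0 0; 0 0 -1 0; 0 0 0 1]
M⁻¹ · (4/25, -213/100, 3/2)ᵀ = (2, 3/4, -3/2)ᵀ

p = (2, 3/4, -3/2)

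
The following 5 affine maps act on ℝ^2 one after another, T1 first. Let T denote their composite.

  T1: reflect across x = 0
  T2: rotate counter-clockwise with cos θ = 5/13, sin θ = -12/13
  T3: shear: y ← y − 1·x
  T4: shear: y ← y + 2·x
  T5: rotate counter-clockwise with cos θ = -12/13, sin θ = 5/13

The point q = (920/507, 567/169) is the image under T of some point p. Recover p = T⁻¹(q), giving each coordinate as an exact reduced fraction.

T1 = [-1 0 0; 0 1 0; 0 0 1]
T2·T1 = [-5/13 12/13 0; 12/13 5/13 0; 0 0 1]
T3·…·T1 = [-5/13 12/13 0; 17/13 -7/13 0; 0 0 1]
T4·…·T1 = [-5/13 12/13 0; 7/13 17/13 0; 0 0 1]
T5·…·T1 = [25/169 -229/169 0; -109/169 -144/169 0; 0 0 1]
det M = -1; M⁻¹ = [144/169 -229/169 0; -109/169 -25/169 0; 0 0 1]
M⁻¹ · (920/507, 567/169)ᵀ = (-3, -5/3)ᵀ

p = (-3, -5/3)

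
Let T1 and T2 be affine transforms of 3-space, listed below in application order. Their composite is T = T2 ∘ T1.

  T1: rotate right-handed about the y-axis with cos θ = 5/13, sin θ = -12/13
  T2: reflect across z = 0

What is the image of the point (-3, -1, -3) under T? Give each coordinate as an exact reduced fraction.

T1 rotate right-handed about the y-axis with cos θ = 5/13, sin θ = -12/13: (-3, -1, -3) → (21/13, -1, -51/13)
T2 reflect across z = 0: (21/13, -1, -51/13) → (21/13, -1, 51/13)

T(p) = (21/13, -1, 51/13)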